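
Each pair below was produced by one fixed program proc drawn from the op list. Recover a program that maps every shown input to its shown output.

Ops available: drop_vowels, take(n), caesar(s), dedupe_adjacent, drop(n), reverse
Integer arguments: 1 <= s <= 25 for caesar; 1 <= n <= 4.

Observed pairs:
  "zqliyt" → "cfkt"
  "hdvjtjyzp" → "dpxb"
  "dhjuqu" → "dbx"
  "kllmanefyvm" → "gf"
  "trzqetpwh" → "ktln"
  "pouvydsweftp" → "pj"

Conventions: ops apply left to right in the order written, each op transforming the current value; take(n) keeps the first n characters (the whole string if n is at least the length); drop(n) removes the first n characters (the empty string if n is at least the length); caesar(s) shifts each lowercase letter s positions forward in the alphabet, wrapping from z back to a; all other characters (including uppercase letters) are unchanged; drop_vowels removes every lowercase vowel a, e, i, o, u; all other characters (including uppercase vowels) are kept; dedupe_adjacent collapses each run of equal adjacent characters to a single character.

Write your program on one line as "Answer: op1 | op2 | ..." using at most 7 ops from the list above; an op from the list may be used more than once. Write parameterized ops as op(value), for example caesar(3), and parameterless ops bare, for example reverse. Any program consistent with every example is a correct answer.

caesar(4) | take(4) | dedupe_adjacent | caesar(16) | drop_vowels | reverse

Check, running the answer program on each example:
  "zqliyt" -> "dupmcx" -> "dupm" -> "dupm" -> "tkfc" -> "tkfc" -> "cfkt"
  "hdvjtjyzp" -> "lhznxncdt" -> "lhzn" -> "lhzn" -> "bxpd" -> "bxpd" -> "dpxb"
  "dhjuqu" -> "hlnyuy" -> "hlny" -> "hlny" -> "xbdo" -> "xbd" -> "dbx"
  "kllmanefyvm" -> "oppqerijczq" -> "oppq" -> "opq" -> "efg" -> "fg" -> "gf"
  "trzqetpwh" -> "xvduixtal" -> "xvdu" -> "xvdu" -> "nltk" -> "nltk" -> "ktln"
  "pouvydsweftp" -> "tsyzchwaijxt" -> "tsyz" -> "tsyz" -> "jiop" -> "jp" -> "pj"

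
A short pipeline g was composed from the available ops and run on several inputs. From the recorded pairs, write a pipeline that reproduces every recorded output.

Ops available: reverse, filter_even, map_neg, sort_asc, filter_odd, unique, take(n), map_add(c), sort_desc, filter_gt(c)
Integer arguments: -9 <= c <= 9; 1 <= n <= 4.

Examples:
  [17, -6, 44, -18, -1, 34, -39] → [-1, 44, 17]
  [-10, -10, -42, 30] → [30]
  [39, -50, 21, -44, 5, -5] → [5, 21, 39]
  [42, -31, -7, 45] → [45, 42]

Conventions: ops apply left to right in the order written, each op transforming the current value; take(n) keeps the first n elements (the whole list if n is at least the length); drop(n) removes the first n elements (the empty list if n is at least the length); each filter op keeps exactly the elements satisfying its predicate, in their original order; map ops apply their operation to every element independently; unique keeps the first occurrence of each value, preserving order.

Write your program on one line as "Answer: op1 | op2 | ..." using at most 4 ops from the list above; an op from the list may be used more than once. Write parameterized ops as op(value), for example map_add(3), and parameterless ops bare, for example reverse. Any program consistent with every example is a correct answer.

filter_gt(-6) | take(3) | reverse

Check, running the answer program on each example:
  [17, -6, 44, -18, -1, 34, -39] -> [17, 44, -1, 34] -> [17, 44, -1] -> [-1, 44, 17]
  [-10, -10, -42, 30] -> [30] -> [30] -> [30]
  [39, -50, 21, -44, 5, -5] -> [39, 21, 5, -5] -> [39, 21, 5] -> [5, 21, 39]
  [42, -31, -7, 45] -> [42, 45] -> [42, 45] -> [45, 42]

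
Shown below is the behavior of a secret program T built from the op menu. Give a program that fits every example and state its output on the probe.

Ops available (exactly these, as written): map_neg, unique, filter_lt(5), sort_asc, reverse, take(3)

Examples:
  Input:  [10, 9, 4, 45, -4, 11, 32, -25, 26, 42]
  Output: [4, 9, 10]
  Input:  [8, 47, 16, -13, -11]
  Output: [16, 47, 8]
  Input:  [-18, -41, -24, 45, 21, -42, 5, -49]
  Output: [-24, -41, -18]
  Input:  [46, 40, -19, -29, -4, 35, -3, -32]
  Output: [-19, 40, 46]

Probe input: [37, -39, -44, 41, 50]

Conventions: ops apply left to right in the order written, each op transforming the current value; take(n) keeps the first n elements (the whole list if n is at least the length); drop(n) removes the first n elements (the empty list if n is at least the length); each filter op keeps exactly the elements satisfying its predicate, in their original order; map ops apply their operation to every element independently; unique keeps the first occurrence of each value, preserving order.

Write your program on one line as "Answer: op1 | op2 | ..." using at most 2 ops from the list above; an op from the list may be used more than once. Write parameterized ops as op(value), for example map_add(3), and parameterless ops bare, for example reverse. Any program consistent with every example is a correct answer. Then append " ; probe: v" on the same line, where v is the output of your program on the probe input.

take(3) | reverse ; probe: [-44, -39, 37]

Check, running the answer program on each example:
  [10, 9, 4, 45, -4, 11, 32, -25, 26, 42] -> [10, 9, 4] -> [4, 9, 10]
  [8, 47, 16, -13, -11] -> [8, 47, 16] -> [16, 47, 8]
  [-18, -41, -24, 45, 21, -42, 5, -49] -> [-18, -41, -24] -> [-24, -41, -18]
  [46, 40, -19, -29, -4, 35, -3, -32] -> [46, 40, -19] -> [-19, 40, 46]
  probe: [37, -39, -44, 41, 50] -> [37, -39, -44] -> [-44, -39, 37]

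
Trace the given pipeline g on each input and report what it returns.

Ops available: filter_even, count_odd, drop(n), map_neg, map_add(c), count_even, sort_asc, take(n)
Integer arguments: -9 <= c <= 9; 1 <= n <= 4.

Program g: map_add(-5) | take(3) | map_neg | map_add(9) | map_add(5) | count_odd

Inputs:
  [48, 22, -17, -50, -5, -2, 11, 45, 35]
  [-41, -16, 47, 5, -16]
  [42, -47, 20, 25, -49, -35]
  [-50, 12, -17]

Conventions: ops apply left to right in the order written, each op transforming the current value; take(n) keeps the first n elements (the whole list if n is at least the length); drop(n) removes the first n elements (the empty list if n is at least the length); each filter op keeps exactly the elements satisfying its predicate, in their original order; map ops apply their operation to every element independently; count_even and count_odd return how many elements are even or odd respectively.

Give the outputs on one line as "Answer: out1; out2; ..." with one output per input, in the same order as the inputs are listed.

Execution, op by op:
  [48, 22, -17, -50, -5, -2, 11, 45, 35] -> [43, 17, -22, -55, -10, -7, 6, 40, 30] -> [43, 17, -22] -> [-43, -17, 22] -> [-34, -8, 31] -> [-29, -3, 36] -> 2
  [-41, -16, 47, 5, -16] -> [-46, -21, 42, 0, -21] -> [-46, -21, 42] -> [46, 21, -42] -> [55, 30, -33] -> [60, 35, -28] -> 1
  [42, -47, 20, 25, -49, -35] -> [37, -52, 15, 20, -54, -40] -> [37, -52, 15] -> [-37, 52, -15] -> [-28, 61, -6] -> [-23, 66, -1] -> 2
  [-50, 12, -17] -> [-55, 7, -22] -> [-55, 7, -22] -> [55, -7, 22] -> [64, 2, 31] -> [69, 7, 36] -> 2

2; 1; 2; 2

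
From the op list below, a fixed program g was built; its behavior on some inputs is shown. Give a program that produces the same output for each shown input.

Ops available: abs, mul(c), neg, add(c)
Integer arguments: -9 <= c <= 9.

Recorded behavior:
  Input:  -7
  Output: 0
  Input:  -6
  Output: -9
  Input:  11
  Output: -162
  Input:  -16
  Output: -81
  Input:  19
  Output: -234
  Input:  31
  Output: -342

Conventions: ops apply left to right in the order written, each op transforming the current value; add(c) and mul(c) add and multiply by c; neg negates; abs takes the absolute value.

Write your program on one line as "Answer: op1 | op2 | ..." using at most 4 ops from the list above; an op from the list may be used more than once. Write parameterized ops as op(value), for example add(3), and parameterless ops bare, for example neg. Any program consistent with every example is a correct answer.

add(7) | mul(-9) | abs | neg

Check, running the answer program on each example:
  -7 -> 0 -> 0 -> 0 -> 0
  -6 -> 1 -> -9 -> 9 -> -9
  11 -> 18 -> -162 -> 162 -> -162
  -16 -> -9 -> 81 -> 81 -> -81
  19 -> 26 -> -234 -> 234 -> -234
  31 -> 38 -> -342 -> 342 -> -342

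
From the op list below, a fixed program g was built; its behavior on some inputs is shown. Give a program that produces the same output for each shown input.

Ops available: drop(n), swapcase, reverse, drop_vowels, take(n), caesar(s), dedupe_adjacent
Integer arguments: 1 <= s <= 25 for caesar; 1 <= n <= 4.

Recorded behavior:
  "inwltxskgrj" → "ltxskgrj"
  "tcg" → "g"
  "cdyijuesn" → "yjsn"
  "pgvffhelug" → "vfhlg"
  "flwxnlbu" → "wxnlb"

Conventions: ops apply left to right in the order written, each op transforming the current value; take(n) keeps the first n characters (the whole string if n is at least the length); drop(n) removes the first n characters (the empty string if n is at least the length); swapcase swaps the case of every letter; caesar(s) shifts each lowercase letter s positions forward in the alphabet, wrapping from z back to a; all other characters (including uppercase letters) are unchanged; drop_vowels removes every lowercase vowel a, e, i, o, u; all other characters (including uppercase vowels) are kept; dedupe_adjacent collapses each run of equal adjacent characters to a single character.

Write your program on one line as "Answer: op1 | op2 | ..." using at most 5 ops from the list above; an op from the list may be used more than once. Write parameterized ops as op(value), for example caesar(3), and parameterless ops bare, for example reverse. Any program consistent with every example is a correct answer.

drop_vowels | drop(1) | dedupe_adjacent | drop(1)

Check, running the answer program on each example:
  "inwltxskgrj" -> "nwltxskgrj" -> "wltxskgrj" -> "wltxskgrj" -> "ltxskgrj"
  "tcg" -> "tcg" -> "cg" -> "cg" -> "g"
  "cdyijuesn" -> "cdyjsn" -> "dyjsn" -> "dyjsn" -> "yjsn"
  "pgvffhelug" -> "pgvffhlg" -> "gvffhlg" -> "gvfhlg" -> "vfhlg"
  "flwxnlbu" -> "flwxnlb" -> "lwxnlb" -> "lwxnlb" -> "wxnlb"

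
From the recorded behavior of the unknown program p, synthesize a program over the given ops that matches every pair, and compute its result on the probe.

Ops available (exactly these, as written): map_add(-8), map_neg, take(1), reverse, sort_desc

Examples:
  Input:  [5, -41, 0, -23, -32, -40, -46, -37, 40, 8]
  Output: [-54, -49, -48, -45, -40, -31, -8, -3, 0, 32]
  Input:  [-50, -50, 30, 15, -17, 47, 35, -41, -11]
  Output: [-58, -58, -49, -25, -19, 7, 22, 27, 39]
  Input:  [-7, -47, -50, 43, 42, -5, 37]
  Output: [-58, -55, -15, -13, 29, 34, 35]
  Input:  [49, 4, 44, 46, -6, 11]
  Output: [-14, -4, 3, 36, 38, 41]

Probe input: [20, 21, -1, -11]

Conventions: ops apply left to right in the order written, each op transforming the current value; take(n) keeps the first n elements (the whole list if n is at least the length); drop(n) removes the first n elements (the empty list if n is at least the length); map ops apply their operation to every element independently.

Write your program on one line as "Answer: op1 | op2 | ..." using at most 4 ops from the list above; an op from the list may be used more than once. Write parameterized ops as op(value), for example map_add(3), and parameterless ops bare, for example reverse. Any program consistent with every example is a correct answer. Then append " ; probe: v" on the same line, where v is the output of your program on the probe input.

map_add(-8) | sort_desc | reverse ; probe: [-19, -9, 12, 13]

Check, running the answer program on each example:
  [5, -41, 0, -23, -32, -40, -46, -37, 40, 8] -> [-3, -49, -8, -31, -40, -48, -54, -45, 32, 0] -> [32, 0, -3, -8, -31, -40, -45, -48, -49, -54] -> [-54, -49, -48, -45, -40, -31, -8, -3, 0, 32]
  [-50, -50, 30, 15, -17, 47, 35, -41, -11] -> [-58, -58, 22, 7, -25, 39, 27, -49, -19] -> [39, 27, 22, 7, -19, -25, -49, -58, -58] -> [-58, -58, -49, -25, -19, 7, 22, 27, 39]
  [-7, -47, -50, 43, 42, -5, 37] -> [-15, -55, -58, 35, 34, -13, 29] -> [35, 34, 29, -13, -15, -55, -58] -> [-58, -55, -15, -13, 29, 34, 35]
  [49, 4, 44, 46, -6, 11] -> [41, -4, 36, 38, -14, 3] -> [41, 38, 36, 3, -4, -14] -> [-14, -4, 3, 36, 38, 41]
  probe: [20, 21, -1, -11] -> [12, 13, -9, -19] -> [13, 12, -9, -19] -> [-19, -9, 12, 13]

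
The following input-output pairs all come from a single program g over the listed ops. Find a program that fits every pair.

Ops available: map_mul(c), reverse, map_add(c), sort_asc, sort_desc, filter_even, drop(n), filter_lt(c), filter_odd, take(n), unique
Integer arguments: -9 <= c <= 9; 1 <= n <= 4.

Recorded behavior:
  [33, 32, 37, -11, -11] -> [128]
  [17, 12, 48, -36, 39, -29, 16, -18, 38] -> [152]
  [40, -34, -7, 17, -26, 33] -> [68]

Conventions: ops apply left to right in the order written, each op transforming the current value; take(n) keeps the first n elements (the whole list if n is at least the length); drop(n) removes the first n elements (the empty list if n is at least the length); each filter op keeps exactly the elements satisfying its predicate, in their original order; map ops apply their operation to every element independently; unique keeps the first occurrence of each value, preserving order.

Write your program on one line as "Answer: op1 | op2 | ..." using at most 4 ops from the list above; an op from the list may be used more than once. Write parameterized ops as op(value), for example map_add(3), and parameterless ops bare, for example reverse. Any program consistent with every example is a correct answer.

sort_desc | drop(2) | map_mul(4) | take(1)

Check, running the answer program on each example:
  [33, 32, 37, -11, -11] -> [37, 33, 32, -11, -11] -> [32, -11, -11] -> [128, -44, -44] -> [128]
  [17, 12, 48, -36, 39, -29, 16, -18, 38] -> [48, 39, 38, 17, 16, 12, -18, -29, -36] -> [38, 17, 16, 12, -18, -29, -36] -> [152, 68, 64, 48, -72, -116, -144] -> [152]
  [40, -34, -7, 17, -26, 33] -> [40, 33, 17, -7, -26, -34] -> [17, -7, -26, -34] -> [68, -28, -104, -136] -> [68]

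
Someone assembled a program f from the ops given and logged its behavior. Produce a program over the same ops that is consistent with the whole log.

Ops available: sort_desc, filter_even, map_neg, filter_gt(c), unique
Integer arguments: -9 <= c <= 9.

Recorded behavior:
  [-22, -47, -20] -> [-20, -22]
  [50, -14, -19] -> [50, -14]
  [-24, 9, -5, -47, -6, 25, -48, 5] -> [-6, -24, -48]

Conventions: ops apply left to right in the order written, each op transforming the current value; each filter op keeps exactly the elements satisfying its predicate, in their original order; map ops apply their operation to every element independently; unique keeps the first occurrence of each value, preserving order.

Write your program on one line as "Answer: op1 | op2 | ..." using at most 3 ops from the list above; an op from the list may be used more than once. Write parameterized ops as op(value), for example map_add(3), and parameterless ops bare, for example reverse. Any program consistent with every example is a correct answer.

sort_desc | filter_even

Check, running the answer program on each example:
  [-22, -47, -20] -> [-20, -22, -47] -> [-20, -22]
  [50, -14, -19] -> [50, -14, -19] -> [50, -14]
  [-24, 9, -5, -47, -6, 25, -48, 5] -> [25, 9, 5, -5, -6, -24, -47, -48] -> [-6, -24, -48]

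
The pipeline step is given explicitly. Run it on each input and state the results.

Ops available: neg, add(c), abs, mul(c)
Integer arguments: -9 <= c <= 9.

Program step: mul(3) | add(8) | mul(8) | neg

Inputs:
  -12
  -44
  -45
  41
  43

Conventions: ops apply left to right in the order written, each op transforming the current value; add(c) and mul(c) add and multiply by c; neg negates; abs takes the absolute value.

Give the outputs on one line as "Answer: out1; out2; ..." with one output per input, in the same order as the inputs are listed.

224; 992; 1016; -1048; -1096

Execution, op by op:
  -12 -> -36 -> -28 -> -224 -> 224
  -44 -> -132 -> -124 -> -992 -> 992
  -45 -> -135 -> -127 -> -1016 -> 1016
  41 -> 123 -> 131 -> 1048 -> -1048
  43 -> 129 -> 137 -> 1096 -> -1096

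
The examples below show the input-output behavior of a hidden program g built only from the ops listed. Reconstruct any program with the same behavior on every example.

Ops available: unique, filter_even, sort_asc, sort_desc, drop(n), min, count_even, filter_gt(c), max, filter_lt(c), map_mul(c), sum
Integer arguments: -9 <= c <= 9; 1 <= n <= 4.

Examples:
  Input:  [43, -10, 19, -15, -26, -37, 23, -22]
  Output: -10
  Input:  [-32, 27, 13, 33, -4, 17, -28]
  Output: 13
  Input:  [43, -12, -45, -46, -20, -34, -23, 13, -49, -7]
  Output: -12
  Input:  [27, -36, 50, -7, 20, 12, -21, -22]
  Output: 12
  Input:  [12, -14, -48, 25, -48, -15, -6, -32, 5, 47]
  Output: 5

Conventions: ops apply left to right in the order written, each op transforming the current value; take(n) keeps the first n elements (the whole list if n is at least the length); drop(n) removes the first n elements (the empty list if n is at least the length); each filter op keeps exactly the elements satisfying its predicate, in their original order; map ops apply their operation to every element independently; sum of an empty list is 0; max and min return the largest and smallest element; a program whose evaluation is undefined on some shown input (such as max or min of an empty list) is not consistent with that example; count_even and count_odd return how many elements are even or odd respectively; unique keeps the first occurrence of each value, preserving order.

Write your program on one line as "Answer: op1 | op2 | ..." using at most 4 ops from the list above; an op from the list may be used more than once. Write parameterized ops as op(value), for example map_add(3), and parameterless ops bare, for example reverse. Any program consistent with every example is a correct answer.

sort_desc | drop(3) | unique | max

Check, running the answer program on each example:
  [43, -10, 19, -15, -26, -37, 23, -22] -> [43, 23, 19, -10, -15, -22, -26, -37] -> [-10, -15, -22, -26, -37] -> [-10, -15, -22, -26, -37] -> -10
  [-32, 27, 13, 33, -4, 17, -28] -> [33, 27, 17, 13, -4, -28, -32] -> [13, -4, -28, -32] -> [13, -4, -28, -32] -> 13
  [43, -12, -45, -46, -20, -34, -23, 13, -49, -7] -> [43, 13, -7, -12, -20, -23, -34, -45, -46, -49] -> [-12, -20, -23, -34, -45, -46, -49] -> [-12, -20, -23, -34, -45, -46, -49] -> -12
  [27, -36, 50, -7, 20, 12, -21, -22] -> [50, 27, 20, 12, -7, -21, -22, -36] -> [12, -7, -21, -22, -36] -> [12, -7, -21, -22, -36] -> 12
  [12, -14, -48, 25, -48, -15, -6, -32, 5, 47] -> [47, 25, 12, 5, -6, -14, -15, -32, -48, -48] -> [5, -6, -14, -15, -32, -48, -48] -> [5, -6, -14, -15, -32, -48] -> 5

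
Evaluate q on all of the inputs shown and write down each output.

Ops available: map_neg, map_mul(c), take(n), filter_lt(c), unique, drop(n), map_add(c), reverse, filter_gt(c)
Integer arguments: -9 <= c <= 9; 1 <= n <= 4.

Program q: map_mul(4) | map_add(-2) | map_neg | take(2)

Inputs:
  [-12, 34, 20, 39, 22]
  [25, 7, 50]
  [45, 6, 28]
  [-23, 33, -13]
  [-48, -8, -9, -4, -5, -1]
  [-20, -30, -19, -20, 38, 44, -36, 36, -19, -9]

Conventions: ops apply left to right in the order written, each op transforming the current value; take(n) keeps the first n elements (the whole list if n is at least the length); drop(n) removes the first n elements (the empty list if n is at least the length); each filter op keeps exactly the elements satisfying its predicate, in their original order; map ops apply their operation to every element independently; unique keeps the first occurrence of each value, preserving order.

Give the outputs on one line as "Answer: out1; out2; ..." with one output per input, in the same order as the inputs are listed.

[50, -134]; [-98, -26]; [-178, -22]; [94, -130]; [194, 34]; [82, 122]

Execution, op by op:
  [-12, 34, 20, 39, 22] -> [-48, 136, 80, 156, 88] -> [-50, 134, 78, 154, 86] -> [50, -134, -78, -154, -86] -> [50, -134]
  [25, 7, 50] -> [100, 28, 200] -> [98, 26, 198] -> [-98, -26, -198] -> [-98, -26]
  [45, 6, 28] -> [180, 24, 112] -> [178, 22, 110] -> [-178, -22, -110] -> [-178, -22]
  [-23, 33, -13] -> [-92, 132, -52] -> [-94, 130, -54] -> [94, -130, 54] -> [94, -130]
  [-48, -8, -9, -4, -5, -1] -> [-192, -32, -36, -16, -20, -4] -> [-194, -34, -38, -18, -22, -6] -> [194, 34, 38, 18, 22, 6] -> [194, 34]
  [-20, -30, -19, -20, 38, 44, -36, 36, -19, -9] -> [-80, -120, -76, -80, 152, 176, -144, 144, -76, -36] -> [-82, -122, -78, -82, 150, 174, -146, 142, -78, -38] -> [82, 122, 78, 82, -150, -174, 146, -142, 78, 38] -> [82, 122]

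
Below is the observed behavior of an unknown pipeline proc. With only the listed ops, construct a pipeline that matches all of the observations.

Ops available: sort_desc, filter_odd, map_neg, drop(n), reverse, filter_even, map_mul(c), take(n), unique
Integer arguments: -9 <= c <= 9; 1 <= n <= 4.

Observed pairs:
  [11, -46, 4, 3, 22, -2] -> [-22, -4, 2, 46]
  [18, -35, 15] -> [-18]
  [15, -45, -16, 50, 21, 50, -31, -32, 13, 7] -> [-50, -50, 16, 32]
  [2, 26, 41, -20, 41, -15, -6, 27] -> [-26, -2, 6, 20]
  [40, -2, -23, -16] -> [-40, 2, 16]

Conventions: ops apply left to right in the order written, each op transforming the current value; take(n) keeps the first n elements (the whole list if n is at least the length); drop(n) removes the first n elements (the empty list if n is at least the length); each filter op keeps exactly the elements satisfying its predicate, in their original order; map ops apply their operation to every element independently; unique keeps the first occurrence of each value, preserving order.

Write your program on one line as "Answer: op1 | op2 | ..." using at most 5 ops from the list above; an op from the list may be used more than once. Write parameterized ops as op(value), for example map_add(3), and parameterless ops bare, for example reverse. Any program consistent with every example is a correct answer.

reverse | filter_even | sort_desc | map_neg

Check, running the answer program on each example:
  [11, -46, 4, 3, 22, -2] -> [-2, 22, 3, 4, -46, 11] -> [-2, 22, 4, -46] -> [22, 4, -2, -46] -> [-22, -4, 2, 46]
  [18, -35, 15] -> [15, -35, 18] -> [18] -> [18] -> [-18]
  [15, -45, -16, 50, 21, 50, -31, -32, 13, 7] -> [7, 13, -32, -31, 50, 21, 50, -16, -45, 15] -> [-32, 50, 50, -16] -> [50, 50, -16, -32] -> [-50, -50, 16, 32]
  [2, 26, 41, -20, 41, -15, -6, 27] -> [27, -6, -15, 41, -20, 41, 26, 2] -> [-6, -20, 26, 2] -> [26, 2, -6, -20] -> [-26, -2, 6, 20]
  [40, -2, -23, -16] -> [-16, -23, -2, 40] -> [-16, -2, 40] -> [40, -2, -16] -> [-40, 2, 16]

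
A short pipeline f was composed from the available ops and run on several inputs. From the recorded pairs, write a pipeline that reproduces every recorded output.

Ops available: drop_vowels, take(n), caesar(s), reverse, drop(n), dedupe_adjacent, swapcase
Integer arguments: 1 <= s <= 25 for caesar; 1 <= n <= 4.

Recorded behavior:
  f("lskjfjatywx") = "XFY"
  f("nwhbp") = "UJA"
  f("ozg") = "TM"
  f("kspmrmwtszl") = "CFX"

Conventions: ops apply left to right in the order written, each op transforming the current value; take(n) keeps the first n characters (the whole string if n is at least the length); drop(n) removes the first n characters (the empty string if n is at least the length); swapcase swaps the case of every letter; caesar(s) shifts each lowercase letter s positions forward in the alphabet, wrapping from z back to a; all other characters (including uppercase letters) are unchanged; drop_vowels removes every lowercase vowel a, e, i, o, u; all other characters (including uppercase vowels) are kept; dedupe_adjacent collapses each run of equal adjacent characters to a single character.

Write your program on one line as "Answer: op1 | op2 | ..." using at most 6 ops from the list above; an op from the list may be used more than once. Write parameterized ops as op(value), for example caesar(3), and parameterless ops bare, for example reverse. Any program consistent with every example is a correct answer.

drop_vowels | take(3) | caesar(14) | caesar(25) | swapcase | reverse

Check, running the answer program on each example:
  "lskjfjatywx" -> "lskjfjtywx" -> "lsk" -> "zgy" -> "yfx" -> "YFX" -> "XFY"
  "nwhbp" -> "nwhbp" -> "nwh" -> "bkv" -> "aju" -> "AJU" -> "UJA"
  "ozg" -> "zg" -> "zg" -> "nu" -> "mt" -> "MT" -> "TM"
  "kspmrmwtszl" -> "kspmrmwtszl" -> "ksp" -> "ygd" -> "xfc" -> "XFC" -> "CFX"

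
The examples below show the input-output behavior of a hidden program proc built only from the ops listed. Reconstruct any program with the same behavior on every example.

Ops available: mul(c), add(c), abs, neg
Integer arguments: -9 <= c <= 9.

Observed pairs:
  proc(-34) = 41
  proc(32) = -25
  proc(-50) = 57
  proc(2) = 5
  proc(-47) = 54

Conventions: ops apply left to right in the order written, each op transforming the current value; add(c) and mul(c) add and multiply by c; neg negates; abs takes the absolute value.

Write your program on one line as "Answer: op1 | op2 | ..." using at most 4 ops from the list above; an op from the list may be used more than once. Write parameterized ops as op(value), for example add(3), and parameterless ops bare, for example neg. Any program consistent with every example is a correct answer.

add(-3) | add(-4) | mul(-1)

Check, running the answer program on each example:
  -34 -> -37 -> -41 -> 41
  32 -> 29 -> 25 -> -25
  -50 -> -53 -> -57 -> 57
  2 -> -1 -> -5 -> 5
  -47 -> -50 -> -54 -> 54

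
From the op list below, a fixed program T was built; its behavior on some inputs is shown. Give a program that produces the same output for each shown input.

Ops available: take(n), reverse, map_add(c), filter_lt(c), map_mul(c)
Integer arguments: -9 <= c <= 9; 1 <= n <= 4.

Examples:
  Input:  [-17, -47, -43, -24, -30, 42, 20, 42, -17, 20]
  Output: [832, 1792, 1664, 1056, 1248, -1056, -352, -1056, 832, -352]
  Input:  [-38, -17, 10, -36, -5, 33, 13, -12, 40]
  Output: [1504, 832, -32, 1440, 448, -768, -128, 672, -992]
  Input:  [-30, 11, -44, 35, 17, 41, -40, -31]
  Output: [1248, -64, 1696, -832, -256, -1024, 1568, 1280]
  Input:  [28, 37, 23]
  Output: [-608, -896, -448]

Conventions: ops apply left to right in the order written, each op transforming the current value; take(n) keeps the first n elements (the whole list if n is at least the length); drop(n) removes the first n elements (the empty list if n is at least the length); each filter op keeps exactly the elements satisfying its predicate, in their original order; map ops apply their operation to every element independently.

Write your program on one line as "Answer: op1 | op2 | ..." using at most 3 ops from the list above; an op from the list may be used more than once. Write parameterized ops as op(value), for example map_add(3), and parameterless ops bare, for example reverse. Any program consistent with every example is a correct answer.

map_add(-9) | map_mul(8) | map_mul(-4)

Check, running the answer program on each example:
  [-17, -47, -43, -24, -30, 42, 20, 42, -17, 20] -> [-26, -56, -52, -33, -39, 33, 11, 33, -26, 11] -> [-208, -448, -416, -264, -312, 264, 88, 264, -208, 88] -> [832, 1792, 1664, 1056, 1248, -1056, -352, -1056, 832, -352]
  [-38, -17, 10, -36, -5, 33, 13, -12, 40] -> [-47, -26, 1, -45, -14, 24, 4, -21, 31] -> [-376, -208, 8, -360, -112, 192, 32, -168, 248] -> [1504, 832, -32, 1440, 448, -768, -128, 672, -992]
  [-30, 11, -44, 35, 17, 41, -40, -31] -> [-39, 2, -53, 26, 8, 32, -49, -40] -> [-312, 16, -424, 208, 64, 256, -392, -320] -> [1248, -64, 1696, -832, -256, -1024, 1568, 1280]
  [28, 37, 23] -> [19, 28, 14] -> [152, 224, 112] -> [-608, -896, -448]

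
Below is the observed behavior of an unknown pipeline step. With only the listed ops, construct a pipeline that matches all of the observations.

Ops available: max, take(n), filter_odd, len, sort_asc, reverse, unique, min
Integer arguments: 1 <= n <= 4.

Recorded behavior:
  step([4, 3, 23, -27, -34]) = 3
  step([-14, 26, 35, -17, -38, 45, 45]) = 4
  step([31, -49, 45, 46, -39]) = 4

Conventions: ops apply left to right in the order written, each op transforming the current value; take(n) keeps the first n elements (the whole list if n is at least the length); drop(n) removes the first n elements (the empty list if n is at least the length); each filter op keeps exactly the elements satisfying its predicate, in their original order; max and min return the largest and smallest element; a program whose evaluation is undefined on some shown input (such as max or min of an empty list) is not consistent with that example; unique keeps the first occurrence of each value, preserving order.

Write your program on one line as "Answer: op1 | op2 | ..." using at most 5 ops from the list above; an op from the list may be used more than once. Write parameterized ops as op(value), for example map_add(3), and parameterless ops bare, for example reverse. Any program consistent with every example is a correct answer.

sort_asc | reverse | filter_odd | len

Check, running the answer program on each example:
  [4, 3, 23, -27, -34] -> [-34, -27, 3, 4, 23] -> [23, 4, 3, -27, -34] -> [23, 3, -27] -> 3
  [-14, 26, 35, -17, -38, 45, 45] -> [-38, -17, -14, 26, 35, 45, 45] -> [45, 45, 35, 26, -14, -17, -38] -> [45, 45, 35, -17] -> 4
  [31, -49, 45, 46, -39] -> [-49, -39, 31, 45, 46] -> [46, 45, 31, -39, -49] -> [45, 31, -39, -49] -> 4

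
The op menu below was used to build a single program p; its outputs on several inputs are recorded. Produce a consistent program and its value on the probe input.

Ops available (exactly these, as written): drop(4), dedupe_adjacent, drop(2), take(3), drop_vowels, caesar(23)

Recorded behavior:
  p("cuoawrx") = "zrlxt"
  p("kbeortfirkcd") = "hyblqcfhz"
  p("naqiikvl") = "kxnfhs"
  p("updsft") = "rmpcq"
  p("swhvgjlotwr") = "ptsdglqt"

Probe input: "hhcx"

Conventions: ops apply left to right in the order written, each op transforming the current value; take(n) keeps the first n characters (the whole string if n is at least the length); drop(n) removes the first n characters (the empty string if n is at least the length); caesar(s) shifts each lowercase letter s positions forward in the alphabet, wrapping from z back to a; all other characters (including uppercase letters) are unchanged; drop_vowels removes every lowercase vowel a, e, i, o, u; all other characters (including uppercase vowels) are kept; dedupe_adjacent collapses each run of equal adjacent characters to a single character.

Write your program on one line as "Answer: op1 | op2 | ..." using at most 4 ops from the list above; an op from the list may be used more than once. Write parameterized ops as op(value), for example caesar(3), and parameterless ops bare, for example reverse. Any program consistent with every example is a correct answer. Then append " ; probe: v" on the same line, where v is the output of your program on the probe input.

dedupe_adjacent | caesar(23) | drop_vowels ; probe: "z"

Check, running the answer program on each example:
  "cuoawrx" -> "cuoawrx" -> "zrlxtou" -> "zrlxt"
  "kbeortfirkcd" -> "kbeortfirkcd" -> "hybloqcfohza" -> "hyblqcfhz"
  "naqiikvl" -> "naqikvl" -> "kxnfhsi" -> "kxnfhs"
  "updsft" -> "updsft" -> "rmapcq" -> "rmpcq"
  "swhvgjlotwr" -> "swhvgjlotwr" -> "ptesdgilqto" -> "ptsdglqt"
  probe: "hhcx" -> "hcx" -> "ezu" -> "z"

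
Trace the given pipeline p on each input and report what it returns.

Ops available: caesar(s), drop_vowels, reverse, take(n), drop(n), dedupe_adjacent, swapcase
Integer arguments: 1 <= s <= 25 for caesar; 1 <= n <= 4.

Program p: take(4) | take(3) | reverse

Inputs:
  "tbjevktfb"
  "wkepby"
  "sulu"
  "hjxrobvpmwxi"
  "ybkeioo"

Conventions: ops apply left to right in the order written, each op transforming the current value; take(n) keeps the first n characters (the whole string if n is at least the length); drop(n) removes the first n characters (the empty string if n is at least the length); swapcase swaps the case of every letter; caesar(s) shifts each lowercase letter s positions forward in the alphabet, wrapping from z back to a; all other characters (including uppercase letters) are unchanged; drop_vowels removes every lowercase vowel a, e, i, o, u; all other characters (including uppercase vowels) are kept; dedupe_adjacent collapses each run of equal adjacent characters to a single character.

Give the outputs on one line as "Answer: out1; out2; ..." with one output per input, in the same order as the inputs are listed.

"jbt"; "ekw"; "lus"; "xjh"; "kby"

Execution, op by op:
  "tbjevktfb" -> "tbje" -> "tbj" -> "jbt"
  "wkepby" -> "wkep" -> "wke" -> "ekw"
  "sulu" -> "sulu" -> "sul" -> "lus"
  "hjxrobvpmwxi" -> "hjxr" -> "hjx" -> "xjh"
  "ybkeioo" -> "ybke" -> "ybk" -> "kby"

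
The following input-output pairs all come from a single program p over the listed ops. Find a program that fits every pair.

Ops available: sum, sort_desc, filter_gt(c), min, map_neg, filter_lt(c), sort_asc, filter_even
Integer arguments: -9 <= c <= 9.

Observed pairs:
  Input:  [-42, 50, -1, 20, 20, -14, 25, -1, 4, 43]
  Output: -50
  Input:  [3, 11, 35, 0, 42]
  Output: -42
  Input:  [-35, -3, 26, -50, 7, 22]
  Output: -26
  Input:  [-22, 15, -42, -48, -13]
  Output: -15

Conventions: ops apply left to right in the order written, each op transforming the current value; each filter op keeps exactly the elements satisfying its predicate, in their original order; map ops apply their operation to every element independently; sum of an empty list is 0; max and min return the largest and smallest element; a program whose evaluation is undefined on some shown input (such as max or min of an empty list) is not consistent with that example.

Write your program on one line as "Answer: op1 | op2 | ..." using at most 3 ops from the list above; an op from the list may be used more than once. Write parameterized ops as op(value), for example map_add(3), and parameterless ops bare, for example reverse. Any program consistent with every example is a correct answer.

map_neg | sort_desc | min

Check, running the answer program on each example:
  [-42, 50, -1, 20, 20, -14, 25, -1, 4, 43] -> [42, -50, 1, -20, -20, 14, -25, 1, -4, -43] -> [42, 14, 1, 1, -4, -20, -20, -25, -43, -50] -> -50
  [3, 11, 35, 0, 42] -> [-3, -11, -35, 0, -42] -> [0, -3, -11, -35, -42] -> -42
  [-35, -3, 26, -50, 7, 22] -> [35, 3, -26, 50, -7, -22] -> [50, 35, 3, -7, -22, -26] -> -26
  [-22, 15, -42, -48, -13] -> [22, -15, 42, 48, 13] -> [48, 42, 22, 13, -15] -> -15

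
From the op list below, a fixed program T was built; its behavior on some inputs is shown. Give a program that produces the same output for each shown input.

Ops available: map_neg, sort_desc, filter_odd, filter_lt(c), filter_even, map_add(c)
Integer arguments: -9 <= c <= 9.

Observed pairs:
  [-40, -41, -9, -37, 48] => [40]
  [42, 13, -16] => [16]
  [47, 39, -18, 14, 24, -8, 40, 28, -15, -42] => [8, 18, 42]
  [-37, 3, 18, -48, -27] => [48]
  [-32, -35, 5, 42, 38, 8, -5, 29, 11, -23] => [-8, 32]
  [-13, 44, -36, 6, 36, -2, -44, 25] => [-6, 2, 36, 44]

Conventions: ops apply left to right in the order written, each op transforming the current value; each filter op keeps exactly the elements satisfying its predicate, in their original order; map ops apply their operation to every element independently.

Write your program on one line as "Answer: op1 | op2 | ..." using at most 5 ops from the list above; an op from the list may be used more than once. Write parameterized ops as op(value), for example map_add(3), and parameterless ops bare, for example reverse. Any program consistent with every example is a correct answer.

filter_lt(9) | sort_desc | filter_even | map_neg

Check, running the answer program on each example:
  [-40, -41, -9, -37, 48] -> [-40, -41, -9, -37] -> [-9, -37, -40, -41] -> [-40] -> [40]
  [42, 13, -16] -> [-16] -> [-16] -> [-16] -> [16]
  [47, 39, -18, 14, 24, -8, 40, 28, -15, -42] -> [-18, -8, -15, -42] -> [-8, -15, -18, -42] -> [-8, -18, -42] -> [8, 18, 42]
  [-37, 3, 18, -48, -27] -> [-37, 3, -48, -27] -> [3, -27, -37, -48] -> [-48] -> [48]
  [-32, -35, 5, 42, 38, 8, -5, 29, 11, -23] -> [-32, -35, 5, 8, -5, -23] -> [8, 5, -5, -23, -32, -35] -> [8, -32] -> [-8, 32]
  [-13, 44, -36, 6, 36, -2, -44, 25] -> [-13, -36, 6, -2, -44] -> [6, -2, -13, -36, -44] -> [6, -2, -36, -44] -> [-6, 2, 36, 44]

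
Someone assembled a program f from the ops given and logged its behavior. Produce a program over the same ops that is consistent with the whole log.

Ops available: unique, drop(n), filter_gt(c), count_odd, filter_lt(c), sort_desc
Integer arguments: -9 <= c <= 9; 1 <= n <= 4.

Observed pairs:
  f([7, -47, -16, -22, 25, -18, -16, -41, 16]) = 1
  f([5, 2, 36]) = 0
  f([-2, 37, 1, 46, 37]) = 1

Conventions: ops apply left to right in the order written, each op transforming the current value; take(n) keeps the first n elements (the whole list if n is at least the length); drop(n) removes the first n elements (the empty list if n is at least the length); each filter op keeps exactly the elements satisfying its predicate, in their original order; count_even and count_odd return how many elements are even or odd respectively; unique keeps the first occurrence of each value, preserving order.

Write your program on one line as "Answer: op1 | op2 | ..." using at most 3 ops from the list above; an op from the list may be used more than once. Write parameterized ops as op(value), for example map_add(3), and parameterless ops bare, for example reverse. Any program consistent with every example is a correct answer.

filter_gt(8) | unique | count_odd

Check, running the answer program on each example:
  [7, -47, -16, -22, 25, -18, -16, -41, 16] -> [25, 16] -> [25, 16] -> 1
  [5, 2, 36] -> [36] -> [36] -> 0
  [-2, 37, 1, 46, 37] -> [37, 46, 37] -> [37, 46] -> 1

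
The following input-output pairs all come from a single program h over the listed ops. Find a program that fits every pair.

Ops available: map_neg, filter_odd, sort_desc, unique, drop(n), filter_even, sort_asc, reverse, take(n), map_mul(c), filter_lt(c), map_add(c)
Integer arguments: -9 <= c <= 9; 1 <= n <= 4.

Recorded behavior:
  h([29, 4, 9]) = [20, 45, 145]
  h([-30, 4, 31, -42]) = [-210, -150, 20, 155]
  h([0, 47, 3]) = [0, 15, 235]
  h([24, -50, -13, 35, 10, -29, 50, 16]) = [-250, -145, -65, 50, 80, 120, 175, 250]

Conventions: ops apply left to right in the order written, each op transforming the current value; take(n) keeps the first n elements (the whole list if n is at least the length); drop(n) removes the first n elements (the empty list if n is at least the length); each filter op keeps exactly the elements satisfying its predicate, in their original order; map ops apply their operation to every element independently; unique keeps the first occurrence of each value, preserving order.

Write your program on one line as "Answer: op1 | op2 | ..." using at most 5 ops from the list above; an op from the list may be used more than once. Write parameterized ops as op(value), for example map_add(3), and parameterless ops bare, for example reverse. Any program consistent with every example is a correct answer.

reverse | map_neg | sort_desc | map_mul(-5)

Check, running the answer program on each example:
  [29, 4, 9] -> [9, 4, 29] -> [-9, -4, -29] -> [-4, -9, -29] -> [20, 45, 145]
  [-30, 4, 31, -42] -> [-42, 31, 4, -30] -> [42, -31, -4, 30] -> [42, 30, -4, -31] -> [-210, -150, 20, 155]
  [0, 47, 3] -> [3, 47, 0] -> [-3, -47, 0] -> [0, -3, -47] -> [0, 15, 235]
  [24, -50, -13, 35, 10, -29, 50, 16] -> [16, 50, -29, 10, 35, -13, -50, 24] -> [-16, -50, 29, -10, -35, 13, 50, -24] -> [50, 29, 13, -10, -16, -24, -35, -50] -> [-250, -145, -65, 50, 80, 120, 175, 250]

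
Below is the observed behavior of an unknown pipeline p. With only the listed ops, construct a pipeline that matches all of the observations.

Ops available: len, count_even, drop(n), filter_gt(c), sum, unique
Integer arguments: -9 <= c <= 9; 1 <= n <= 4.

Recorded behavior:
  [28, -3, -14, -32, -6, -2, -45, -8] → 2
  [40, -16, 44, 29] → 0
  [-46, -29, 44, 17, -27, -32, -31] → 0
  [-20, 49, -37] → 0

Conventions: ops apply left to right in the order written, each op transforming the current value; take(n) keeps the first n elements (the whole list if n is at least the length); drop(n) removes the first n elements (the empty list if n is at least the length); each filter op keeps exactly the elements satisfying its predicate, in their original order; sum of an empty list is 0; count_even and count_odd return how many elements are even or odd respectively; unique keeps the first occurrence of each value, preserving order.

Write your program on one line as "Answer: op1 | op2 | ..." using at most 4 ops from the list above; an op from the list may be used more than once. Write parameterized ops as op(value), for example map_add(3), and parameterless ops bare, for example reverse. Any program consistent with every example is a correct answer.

drop(2) | drop(3) | filter_gt(-9) | count_even

Check, running the answer program on each example:
  [28, -3, -14, -32, -6, -2, -45, -8] -> [-14, -32, -6, -2, -45, -8] -> [-2, -45, -8] -> [-2, -8] -> 2
  [40, -16, 44, 29] -> [44, 29] -> [] -> [] -> 0
  [-46, -29, 44, 17, -27, -32, -31] -> [44, 17, -27, -32, -31] -> [-32, -31] -> [] -> 0
  [-20, 49, -37] -> [-37] -> [] -> [] -> 0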